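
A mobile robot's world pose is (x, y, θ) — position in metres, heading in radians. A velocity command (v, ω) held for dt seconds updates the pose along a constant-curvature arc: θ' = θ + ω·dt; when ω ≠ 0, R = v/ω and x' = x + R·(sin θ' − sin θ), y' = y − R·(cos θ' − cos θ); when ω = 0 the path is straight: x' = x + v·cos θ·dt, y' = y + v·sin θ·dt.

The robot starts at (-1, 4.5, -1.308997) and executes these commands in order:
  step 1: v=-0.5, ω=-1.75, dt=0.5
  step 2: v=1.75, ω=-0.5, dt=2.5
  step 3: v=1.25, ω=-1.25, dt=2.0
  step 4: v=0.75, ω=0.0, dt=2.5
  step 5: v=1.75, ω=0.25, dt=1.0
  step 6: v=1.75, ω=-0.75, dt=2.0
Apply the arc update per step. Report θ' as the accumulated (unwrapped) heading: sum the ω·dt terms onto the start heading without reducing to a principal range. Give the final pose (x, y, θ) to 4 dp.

step 1: θ'=-2.1840 (R=0.2857) → pose (-0.9577, 4.7384, -2.1840)
step 2: θ'=-3.4340 (R=-3.5000) → pose (-4.8289, 3.4011, -3.4340)
step 3: θ'=-5.9340 (R=-1.0000) → pose (-4.8828, 5.2983, -5.9340)
step 4: θ'=-5.9340 (straight) → pose (-3.1209, 5.9399, -5.9340)
step 5: θ'=-5.6840 (R=7.0000) → pose (-1.5681, 6.7369, -5.6840)
step 6: θ'=-7.1840 (R=-2.3333) → pose (1.5768, 6.2589, -7.1840)

(1.5768, 6.2589, -7.1840)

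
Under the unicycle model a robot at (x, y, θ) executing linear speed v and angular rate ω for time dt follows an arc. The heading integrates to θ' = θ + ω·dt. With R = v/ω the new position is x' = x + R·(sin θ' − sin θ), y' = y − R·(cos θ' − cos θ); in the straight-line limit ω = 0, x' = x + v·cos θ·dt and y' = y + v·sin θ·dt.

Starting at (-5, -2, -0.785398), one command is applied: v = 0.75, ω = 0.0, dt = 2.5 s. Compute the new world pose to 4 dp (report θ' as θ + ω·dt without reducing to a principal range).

(-3.6742, -3.3258, -0.7854)

θ' = -0.7854 + 0.0·2.5 = -0.7854
ω = 0 → straight: x' = -5 + 0.75·cos(-0.7854)·2.5 = -3.6742
y' = -2 + 0.75·sin(-0.7854)·2.5 = -3.3258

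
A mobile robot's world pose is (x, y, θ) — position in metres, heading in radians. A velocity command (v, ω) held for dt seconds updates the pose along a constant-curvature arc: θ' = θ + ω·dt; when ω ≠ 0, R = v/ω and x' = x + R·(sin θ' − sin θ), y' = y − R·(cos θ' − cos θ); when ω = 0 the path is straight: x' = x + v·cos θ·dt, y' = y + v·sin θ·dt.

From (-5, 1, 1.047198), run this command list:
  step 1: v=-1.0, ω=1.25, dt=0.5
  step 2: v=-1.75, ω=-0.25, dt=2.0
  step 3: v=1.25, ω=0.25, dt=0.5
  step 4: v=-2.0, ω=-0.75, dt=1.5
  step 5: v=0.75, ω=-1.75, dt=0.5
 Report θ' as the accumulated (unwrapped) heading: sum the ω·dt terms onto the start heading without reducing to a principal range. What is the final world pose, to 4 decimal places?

step 1: θ'=1.6722 (R=-0.8000) → pose (-5.1031, 0.5190, 1.6722)
step 2: θ'=1.1722 (R=7.0000) → pose (-5.6159, -2.9065, 1.1722)
step 3: θ'=1.2972 (R=5.0000) → pose (-5.4099, -2.3168, 1.2972)
step 4: θ'=0.1722 (R=2.6667) → pose (-7.5204, -4.2235, 0.1722)
step 5: θ'=-0.7028 (R=-0.4286) → pose (-7.1700, -4.3187, -0.7028)

(-7.1700, -4.3187, -0.7028)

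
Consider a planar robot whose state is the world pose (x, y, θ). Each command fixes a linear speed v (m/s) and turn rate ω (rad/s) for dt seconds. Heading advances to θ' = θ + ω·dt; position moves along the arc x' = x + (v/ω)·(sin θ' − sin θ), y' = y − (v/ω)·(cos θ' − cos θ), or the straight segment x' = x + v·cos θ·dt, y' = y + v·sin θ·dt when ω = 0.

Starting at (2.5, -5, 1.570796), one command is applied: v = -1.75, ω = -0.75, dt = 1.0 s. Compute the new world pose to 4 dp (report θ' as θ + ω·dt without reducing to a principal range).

θ' = 1.5708 + -0.75·1.0 = 0.8208
R = v/ω = -1.75/-0.75 = 2.3333
x' = 2.5 + 2.3333·(sin 0.8208 − sin 1.5708) = 1.8739
y' = -5 − 2.3333·(cos 0.8208 − cos 1.5708) = -6.5905

(1.8739, -6.5905, 0.8208)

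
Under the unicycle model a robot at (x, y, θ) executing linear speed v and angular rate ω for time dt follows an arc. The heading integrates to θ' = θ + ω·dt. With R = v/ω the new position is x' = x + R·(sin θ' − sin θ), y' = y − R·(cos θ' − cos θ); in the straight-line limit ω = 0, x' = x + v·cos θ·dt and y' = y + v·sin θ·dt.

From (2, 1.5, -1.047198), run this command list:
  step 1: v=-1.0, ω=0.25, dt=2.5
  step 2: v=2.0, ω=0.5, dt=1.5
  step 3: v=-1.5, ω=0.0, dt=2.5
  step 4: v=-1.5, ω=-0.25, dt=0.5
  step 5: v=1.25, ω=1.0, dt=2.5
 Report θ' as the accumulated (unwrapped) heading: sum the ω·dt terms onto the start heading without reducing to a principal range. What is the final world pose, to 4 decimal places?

(-0.8924, 3.9626, 2.7028)

step 1: θ'=-0.4222 (R=-4.0000) → pose (0.1750, 3.1488, -0.4222)
step 2: θ'=0.3278 (R=4.0000) → pose (3.1019, 3.0105, 0.3278)
step 3: θ'=0.3278 (straight) → pose (-0.4484, 1.8032, 0.3278)
step 4: θ'=0.2028 (R=6.0000) → pose (-1.1717, 1.6066, 0.2028)
step 5: θ'=2.7028 (R=1.2500) → pose (-0.8924, 3.9626, 2.7028)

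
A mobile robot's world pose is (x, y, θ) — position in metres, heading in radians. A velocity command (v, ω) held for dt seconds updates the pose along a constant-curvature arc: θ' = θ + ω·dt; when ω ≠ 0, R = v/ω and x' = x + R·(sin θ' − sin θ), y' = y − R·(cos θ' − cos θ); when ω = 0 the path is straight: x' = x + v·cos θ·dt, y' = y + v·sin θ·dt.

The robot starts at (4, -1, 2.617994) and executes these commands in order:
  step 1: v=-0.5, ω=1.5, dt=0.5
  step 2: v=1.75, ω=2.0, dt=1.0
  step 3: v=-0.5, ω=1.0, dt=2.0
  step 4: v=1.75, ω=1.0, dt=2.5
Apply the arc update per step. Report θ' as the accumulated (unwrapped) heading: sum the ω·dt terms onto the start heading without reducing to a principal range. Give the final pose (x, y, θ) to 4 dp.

step 1: θ'=3.3680 (R=-0.3333) → pose (4.2415, -1.0362, 3.3680)
step 2: θ'=5.3680 (R=0.8750) → pose (3.7443, -2.4223, 5.3680)
step 3: θ'=7.3680 (R=-0.5000) → pose (2.9059, -2.4935, 7.3680)
step 4: θ'=9.8680 (R=1.7500) → pose (0.6080, -0.0952, 9.8680)

(0.6080, -0.0952, 9.8680)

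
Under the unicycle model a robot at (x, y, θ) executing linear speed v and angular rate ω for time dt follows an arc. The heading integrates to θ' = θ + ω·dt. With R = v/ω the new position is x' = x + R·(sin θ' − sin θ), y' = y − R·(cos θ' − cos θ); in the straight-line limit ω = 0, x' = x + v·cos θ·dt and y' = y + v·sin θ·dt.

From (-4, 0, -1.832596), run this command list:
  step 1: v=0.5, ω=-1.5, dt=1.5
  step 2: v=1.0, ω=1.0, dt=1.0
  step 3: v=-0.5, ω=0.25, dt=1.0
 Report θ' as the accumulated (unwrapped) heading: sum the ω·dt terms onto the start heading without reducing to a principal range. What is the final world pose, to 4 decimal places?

(-4.9682, 0.3905, -2.8326)

step 1: θ'=-4.0826 (R=-0.3333) → pose (-4.5914, -0.1101, -4.0826)
step 2: θ'=-3.0826 (R=1.0000) → pose (-5.4585, 0.2992, -3.0826)
step 3: θ'=-2.8326 (R=-2.0000) → pose (-4.9682, 0.3905, -2.8326)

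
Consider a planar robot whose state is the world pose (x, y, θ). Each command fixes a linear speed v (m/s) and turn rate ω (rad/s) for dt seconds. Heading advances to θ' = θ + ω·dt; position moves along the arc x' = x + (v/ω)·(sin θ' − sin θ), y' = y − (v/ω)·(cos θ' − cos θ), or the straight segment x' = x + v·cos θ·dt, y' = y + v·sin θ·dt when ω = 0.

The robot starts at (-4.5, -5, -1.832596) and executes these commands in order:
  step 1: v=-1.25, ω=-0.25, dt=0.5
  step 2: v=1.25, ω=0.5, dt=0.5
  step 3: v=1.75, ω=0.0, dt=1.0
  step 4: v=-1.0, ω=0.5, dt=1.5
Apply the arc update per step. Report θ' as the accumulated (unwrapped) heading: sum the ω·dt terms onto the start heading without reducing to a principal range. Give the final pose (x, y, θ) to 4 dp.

step 1: θ'=-1.9576 (R=5.0000) → pose (-4.3010, -4.4080, -1.9576)
step 2: θ'=-1.7076 (R=2.5000) → pose (-4.4623, -5.0101, -1.7076)
step 3: θ'=-1.7076 (straight) → pose (-4.7010, -6.7437, -1.7076)
step 4: θ'=-0.9576 (R=-2.0000) → pose (-5.0467, -5.3200, -0.9576)

(-5.0467, -5.3200, -0.9576)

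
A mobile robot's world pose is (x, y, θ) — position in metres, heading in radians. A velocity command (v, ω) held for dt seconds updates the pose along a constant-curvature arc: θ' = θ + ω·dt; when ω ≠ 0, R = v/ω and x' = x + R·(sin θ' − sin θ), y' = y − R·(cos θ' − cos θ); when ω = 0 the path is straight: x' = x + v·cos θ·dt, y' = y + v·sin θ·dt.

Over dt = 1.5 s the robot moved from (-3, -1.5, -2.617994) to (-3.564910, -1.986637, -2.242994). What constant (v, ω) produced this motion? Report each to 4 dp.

v = 0.5000, ω = 0.2500

Δθ = -2.242994 − -2.617994 = 0.375000
ω = Δθ/dt = 0.375000/1.5 = 0.2500
R = Δx/(sin θ' − sin θ) = 2.0000
v = R·ω = 2.0000·0.2500 = 0.5000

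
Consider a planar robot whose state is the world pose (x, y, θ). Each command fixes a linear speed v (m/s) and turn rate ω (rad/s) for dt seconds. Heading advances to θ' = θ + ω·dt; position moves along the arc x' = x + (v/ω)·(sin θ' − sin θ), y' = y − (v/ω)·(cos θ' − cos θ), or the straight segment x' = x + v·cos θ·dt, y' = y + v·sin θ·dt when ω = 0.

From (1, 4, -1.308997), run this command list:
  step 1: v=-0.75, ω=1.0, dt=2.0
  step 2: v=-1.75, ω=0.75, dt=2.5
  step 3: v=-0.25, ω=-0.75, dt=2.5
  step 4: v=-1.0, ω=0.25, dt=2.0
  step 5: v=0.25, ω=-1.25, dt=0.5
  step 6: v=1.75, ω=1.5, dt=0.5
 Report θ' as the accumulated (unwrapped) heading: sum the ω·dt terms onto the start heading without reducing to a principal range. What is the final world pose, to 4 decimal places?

step 1: θ'=0.6910 (R=-0.7500) → pose (-0.2024, 4.3838, 0.6910)
step 2: θ'=2.5660 (R=-2.3333) → pose (0.0145, 0.6284, 2.5660)
step 3: θ'=0.6910 (R=0.3333) → pose (0.0455, 0.0919, 0.6910)
step 4: θ'=1.1910 (R=-4.0000) → pose (-1.1202, -1.5076, 1.1910)
step 5: θ'=0.5660 (R=-0.2000) → pose (-1.0417, -1.4130, 0.5660)
step 6: θ'=1.3160 (R=1.1667) → pose (-0.5383, -0.7223, 1.3160)

(-0.5383, -0.7223, 1.3160)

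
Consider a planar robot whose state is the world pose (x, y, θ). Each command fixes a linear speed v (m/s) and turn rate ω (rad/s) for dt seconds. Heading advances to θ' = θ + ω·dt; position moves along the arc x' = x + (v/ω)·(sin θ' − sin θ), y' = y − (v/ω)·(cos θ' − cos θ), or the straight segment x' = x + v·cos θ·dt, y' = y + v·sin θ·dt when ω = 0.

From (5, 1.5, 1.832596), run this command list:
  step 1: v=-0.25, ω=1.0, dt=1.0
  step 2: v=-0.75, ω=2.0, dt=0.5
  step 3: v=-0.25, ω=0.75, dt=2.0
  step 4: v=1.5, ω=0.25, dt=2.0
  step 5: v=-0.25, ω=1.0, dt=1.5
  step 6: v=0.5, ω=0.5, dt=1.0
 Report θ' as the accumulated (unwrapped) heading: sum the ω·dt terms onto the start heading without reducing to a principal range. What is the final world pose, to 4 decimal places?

(7.6539, 0.3077, 7.8326)

step 1: θ'=2.8326 (R=-0.2500) → pose (5.1655, 1.3265, 2.8326)
step 2: θ'=3.8326 (R=-0.3750) → pose (5.5185, 1.3948, 3.8326)
step 3: θ'=5.3326 (R=-0.3333) → pose (5.5773, 1.8454, 5.3326)
step 4: θ'=5.8326 (R=6.0000) → pose (7.8469, -0.0685, 5.8326)
step 5: θ'=7.3326 (R=-0.2500) → pose (7.5212, -0.1690, 7.3326)
step 6: θ'=7.8326 (R=1.0000) → pose (7.6539, 0.3077, 7.8326)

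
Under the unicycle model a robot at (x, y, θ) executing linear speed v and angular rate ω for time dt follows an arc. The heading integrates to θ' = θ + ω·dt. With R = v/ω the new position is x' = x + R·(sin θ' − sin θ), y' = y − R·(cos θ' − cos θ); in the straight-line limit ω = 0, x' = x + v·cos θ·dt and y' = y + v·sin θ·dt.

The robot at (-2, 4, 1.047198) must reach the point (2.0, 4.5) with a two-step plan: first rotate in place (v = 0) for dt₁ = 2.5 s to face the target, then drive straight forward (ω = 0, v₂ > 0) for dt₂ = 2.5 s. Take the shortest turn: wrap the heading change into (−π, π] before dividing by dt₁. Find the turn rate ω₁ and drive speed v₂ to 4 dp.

heading to target = atan2(4.5−4, 2−-2) = 0.1244
Δθ = wrap(0.1244 − 1.0472) = -0.9228; ω₁ = Δθ/dt₁ = -0.3691
distance = √((2−-2)² + (4.5−4)²) = 4.0311; v₂ = distance/dt₂ = 1.6125

ω₁ = -0.3691, v₂ = 1.6125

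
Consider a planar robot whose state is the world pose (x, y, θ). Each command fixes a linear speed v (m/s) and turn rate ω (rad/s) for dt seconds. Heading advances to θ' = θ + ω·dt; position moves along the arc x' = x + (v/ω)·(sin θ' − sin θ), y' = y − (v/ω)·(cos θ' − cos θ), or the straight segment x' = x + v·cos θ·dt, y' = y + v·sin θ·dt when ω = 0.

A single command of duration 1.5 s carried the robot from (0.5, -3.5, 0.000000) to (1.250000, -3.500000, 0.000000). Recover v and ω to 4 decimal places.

Δθ = 0.000000 − 0.000000 = 0.000000
ω = Δθ/dt = 0.000000/1.5 = 0.0000
ω = 0 → v = (Δx·cos θ + Δy·sin θ)/dt = 0.5000

v = 0.5000, ω = 0.0000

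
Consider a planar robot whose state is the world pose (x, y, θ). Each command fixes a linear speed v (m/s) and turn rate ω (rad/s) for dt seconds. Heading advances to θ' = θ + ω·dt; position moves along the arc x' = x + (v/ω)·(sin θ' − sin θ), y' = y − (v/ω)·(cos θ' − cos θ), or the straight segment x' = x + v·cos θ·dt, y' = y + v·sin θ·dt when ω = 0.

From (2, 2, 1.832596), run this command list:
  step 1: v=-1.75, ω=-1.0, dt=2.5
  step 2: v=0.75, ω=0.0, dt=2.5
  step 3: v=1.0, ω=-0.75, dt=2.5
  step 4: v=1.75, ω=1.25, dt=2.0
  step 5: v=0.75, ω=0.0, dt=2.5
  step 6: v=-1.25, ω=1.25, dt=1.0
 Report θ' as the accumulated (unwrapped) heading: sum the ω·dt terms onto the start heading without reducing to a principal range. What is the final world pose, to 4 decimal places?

(2.2522, -6.4144, 1.2076)

step 1: θ'=-0.6674 (R=1.7500) → pose (-0.7735, 0.1726, -0.6674)
step 2: θ'=-0.6674 (straight) → pose (0.6992, -0.9880, -0.6674)
step 3: θ'=-2.5424 (R=-1.3333) → pose (0.6259, -3.1363, -2.5424)
step 4: θ'=-0.0424 (R=1.4000) → pose (1.3561, -5.6911, -0.0424)
step 5: θ'=-0.0424 (straight) → pose (3.2294, -5.7706, -0.0424)
step 6: θ'=1.2076 (R=-1.0000) → pose (2.2522, -6.4144, 1.2076)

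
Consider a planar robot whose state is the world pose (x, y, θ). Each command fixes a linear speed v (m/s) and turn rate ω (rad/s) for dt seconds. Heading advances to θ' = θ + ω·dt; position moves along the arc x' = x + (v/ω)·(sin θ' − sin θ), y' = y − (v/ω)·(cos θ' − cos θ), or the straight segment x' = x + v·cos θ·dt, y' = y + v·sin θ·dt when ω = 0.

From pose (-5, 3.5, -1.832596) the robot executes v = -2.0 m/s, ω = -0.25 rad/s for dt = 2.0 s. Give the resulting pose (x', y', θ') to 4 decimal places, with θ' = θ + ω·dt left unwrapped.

θ' = -1.8326 + -0.25·2.0 = -2.3326
R = v/ω = -2.0/-0.25 = 8.0000
x' = -5 + 8.0000·(sin -2.3326 − sin -1.8326) = -3.0614
y' = 3.5 − 8.0000·(cos -2.3326 − cos -1.8326) = 6.9512

(-3.0614, 6.9512, -2.3326)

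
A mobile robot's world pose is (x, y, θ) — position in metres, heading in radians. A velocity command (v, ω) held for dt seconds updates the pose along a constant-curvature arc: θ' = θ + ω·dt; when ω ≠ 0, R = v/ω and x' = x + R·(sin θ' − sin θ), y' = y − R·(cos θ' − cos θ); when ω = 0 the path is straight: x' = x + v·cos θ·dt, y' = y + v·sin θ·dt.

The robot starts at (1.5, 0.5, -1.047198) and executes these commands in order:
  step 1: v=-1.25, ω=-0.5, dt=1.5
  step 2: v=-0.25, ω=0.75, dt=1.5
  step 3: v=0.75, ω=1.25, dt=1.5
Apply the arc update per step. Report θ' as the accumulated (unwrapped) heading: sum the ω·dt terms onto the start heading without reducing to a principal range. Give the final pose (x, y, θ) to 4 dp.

step 1: θ'=-1.7972 (R=2.5000) → pose (1.2289, 2.3112, -1.7972)
step 2: θ'=-0.6722 (R=-0.3333) → pose (1.1116, 2.6468, -0.6722)
step 3: θ'=1.2028 (R=0.6000) → pose (2.0451, 2.9004, 1.2028)

(2.0451, 2.9004, 1.2028)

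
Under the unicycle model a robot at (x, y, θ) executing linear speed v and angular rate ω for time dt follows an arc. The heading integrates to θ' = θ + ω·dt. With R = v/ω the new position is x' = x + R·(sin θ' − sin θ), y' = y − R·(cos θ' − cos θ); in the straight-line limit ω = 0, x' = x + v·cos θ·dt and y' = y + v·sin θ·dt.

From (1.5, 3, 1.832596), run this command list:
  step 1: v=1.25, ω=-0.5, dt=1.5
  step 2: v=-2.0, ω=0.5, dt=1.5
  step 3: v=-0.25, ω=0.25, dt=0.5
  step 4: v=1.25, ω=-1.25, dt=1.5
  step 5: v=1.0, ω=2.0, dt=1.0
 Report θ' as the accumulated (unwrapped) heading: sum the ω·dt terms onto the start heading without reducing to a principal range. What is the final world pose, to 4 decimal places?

(2.6540, 3.9068, 2.0826)

step 1: θ'=1.0826 (R=-2.5000) → pose (1.7069, 4.8196, 1.0826)
step 2: θ'=1.8326 (R=-4.0000) → pose (1.3759, 1.9082, 1.8326)
step 3: θ'=1.9576 (R=-1.0000) → pose (1.4157, 1.7898, 1.9576)
step 4: θ'=0.0826 (R=-1.0000) → pose (2.2593, 3.1636, 0.0826)
step 5: θ'=2.0826 (R=0.5000) → pose (2.6540, 3.9068, 2.0826)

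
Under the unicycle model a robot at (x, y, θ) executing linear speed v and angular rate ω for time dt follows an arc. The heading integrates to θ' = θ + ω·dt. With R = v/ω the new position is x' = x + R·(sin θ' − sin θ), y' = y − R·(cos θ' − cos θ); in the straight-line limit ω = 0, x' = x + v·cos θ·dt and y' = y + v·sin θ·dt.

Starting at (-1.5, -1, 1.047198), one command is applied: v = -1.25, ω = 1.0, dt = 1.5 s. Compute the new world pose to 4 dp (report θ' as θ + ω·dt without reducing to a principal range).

(-1.1175, -2.6606, 2.5472)

θ' = 1.0472 + 1.0·1.5 = 2.5472
R = v/ω = -1.25/1.0 = -1.2500
x' = -1.5 + -1.2500·(sin 2.5472 − sin 1.0472) = -1.1175
y' = -1 − -1.2500·(cos 2.5472 − cos 1.0472) = -2.6606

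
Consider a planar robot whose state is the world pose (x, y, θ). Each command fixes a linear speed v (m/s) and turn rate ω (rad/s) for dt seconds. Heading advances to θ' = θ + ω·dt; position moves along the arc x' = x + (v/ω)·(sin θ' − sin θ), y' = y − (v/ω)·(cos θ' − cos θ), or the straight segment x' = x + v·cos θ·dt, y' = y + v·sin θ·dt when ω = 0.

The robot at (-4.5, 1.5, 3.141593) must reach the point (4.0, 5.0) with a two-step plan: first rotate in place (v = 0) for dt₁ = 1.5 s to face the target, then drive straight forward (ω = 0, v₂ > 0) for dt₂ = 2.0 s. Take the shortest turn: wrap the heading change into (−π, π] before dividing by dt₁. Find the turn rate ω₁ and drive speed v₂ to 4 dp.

ω₁ = -1.8340, v₂ = 4.5962

heading to target = atan2(5−1.5, 4−-4.5) = 0.3906
Δθ = wrap(0.3906 − 3.1416) = -2.7510; ω₁ = Δθ/dt₁ = -1.8340
distance = √((4−-4.5)² + (5−1.5)²) = 9.1924; v₂ = distance/dt₂ = 4.5962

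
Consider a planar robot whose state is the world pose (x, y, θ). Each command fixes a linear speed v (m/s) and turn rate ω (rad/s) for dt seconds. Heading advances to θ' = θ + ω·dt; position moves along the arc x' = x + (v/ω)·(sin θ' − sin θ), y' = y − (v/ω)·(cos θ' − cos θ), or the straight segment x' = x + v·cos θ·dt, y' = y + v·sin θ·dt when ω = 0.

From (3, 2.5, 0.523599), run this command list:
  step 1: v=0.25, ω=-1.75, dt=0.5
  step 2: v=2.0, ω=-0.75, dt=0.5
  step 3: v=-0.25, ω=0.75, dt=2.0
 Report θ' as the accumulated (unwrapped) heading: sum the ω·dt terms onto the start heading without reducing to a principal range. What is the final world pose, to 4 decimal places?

(3.5196, 1.9895, 0.7736)

step 1: θ'=-0.3514 (R=-0.1429) → pose (3.1206, 2.5104, -0.3514)
step 2: θ'=-0.7264 (R=-2.6667) → pose (3.9739, 2.0002, -0.7264)
step 3: θ'=0.7736 (R=-0.3333) → pose (3.5196, 1.9895, 0.7736)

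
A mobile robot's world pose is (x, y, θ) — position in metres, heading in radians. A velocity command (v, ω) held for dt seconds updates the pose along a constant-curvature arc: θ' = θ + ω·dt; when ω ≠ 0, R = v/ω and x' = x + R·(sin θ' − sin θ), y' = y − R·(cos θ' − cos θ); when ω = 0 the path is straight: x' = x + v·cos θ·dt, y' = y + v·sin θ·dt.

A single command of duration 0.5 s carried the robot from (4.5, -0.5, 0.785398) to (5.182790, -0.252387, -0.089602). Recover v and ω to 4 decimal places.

Δθ = -0.089602 − 0.785398 = -0.875000
ω = Δθ/dt = -0.875000/0.5 = -1.7500
R = Δx/(sin θ' − sin θ) = -0.8571
v = R·ω = -0.8571·-1.7500 = 1.5000

v = 1.5000, ω = -1.7500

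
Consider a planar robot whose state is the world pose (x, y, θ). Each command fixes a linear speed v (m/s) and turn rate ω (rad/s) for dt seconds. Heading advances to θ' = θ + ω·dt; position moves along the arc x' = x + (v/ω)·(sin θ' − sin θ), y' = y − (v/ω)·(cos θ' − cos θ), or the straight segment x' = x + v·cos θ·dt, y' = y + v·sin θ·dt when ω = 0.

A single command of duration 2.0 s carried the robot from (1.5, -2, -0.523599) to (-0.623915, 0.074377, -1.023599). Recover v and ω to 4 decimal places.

v = -1.5000, ω = -0.2500

Δθ = -1.023599 − -0.523599 = -0.500000
ω = Δθ/dt = -0.500000/2.0 = -0.2500
R = Δx/(sin θ' − sin θ) = 6.0000
v = R·ω = 6.0000·-0.2500 = -1.5000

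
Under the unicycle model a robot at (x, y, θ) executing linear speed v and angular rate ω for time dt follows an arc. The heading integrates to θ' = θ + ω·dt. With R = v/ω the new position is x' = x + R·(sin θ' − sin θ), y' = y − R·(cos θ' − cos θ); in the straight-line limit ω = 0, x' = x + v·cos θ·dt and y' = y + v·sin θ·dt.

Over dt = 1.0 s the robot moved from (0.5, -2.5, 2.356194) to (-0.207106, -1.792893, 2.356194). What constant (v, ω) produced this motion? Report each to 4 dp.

v = 1.0000, ω = 0.0000

Δθ = 2.356194 − 2.356194 = 0.000000
ω = Δθ/dt = 0.000000/1.0 = 0.0000
ω = 0 → v = (Δx·cos θ + Δy·sin θ)/dt = 1.0000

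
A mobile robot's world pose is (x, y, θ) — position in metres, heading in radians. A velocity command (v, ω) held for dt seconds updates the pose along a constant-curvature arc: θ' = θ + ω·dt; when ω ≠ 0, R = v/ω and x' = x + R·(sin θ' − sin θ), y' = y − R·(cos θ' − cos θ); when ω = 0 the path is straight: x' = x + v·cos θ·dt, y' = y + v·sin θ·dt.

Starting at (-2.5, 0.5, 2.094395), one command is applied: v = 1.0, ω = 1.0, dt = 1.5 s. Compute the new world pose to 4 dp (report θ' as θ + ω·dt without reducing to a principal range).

(-3.8035, 0.8992, 3.5944)

θ' = 2.0944 + 1.0·1.5 = 3.5944
R = v/ω = 1.0/1.0 = 1.0000
x' = -2.5 + 1.0000·(sin 3.5944 − sin 2.0944) = -3.8035
y' = 0.5 − 1.0000·(cos 3.5944 − cos 2.0944) = 0.8992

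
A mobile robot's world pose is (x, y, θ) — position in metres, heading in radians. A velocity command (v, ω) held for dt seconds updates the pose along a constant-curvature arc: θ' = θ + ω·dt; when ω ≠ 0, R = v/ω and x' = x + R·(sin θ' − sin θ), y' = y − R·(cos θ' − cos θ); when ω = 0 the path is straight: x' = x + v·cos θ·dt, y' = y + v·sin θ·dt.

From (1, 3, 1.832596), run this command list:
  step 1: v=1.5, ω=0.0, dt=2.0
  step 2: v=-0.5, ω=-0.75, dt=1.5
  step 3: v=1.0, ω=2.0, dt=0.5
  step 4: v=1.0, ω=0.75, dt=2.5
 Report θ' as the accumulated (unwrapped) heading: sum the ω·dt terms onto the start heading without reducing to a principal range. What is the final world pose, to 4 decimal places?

(-1.7068, 6.6907, 3.5826)

step 1: θ'=1.8326 (straight) → pose (0.2235, 5.8978, 1.8326)
step 2: θ'=0.7076 (R=0.6667) → pose (0.0129, 5.2186, 0.7076)
step 3: θ'=1.7076 (R=0.5000) → pose (0.1833, 5.6668, 1.7076)
step 4: θ'=3.5826 (R=1.3333) → pose (-1.7068, 6.6907, 3.5826)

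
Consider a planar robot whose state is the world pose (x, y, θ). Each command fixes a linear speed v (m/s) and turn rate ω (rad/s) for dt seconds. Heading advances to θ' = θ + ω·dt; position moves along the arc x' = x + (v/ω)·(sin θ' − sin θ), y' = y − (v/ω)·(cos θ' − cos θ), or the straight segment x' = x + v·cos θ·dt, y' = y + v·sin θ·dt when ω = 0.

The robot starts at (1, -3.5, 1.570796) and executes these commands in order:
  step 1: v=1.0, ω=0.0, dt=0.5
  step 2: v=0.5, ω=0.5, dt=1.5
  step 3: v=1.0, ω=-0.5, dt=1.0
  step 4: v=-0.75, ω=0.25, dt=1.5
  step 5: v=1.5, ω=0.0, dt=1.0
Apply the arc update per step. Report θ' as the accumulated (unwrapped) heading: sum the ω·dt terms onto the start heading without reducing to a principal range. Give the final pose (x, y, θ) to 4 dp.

(-0.1466, -1.2465, 2.1958)

step 1: θ'=1.5708 (straight) → pose (1.0000, -3.0000, 1.5708)
step 2: θ'=2.3208 (R=1.0000) → pose (0.7317, -2.3184, 2.3208)
step 3: θ'=1.8208 (R=-2.0000) → pose (0.2572, -1.4499, 1.8208)
step 4: θ'=2.1958 (R=-3.0000) → pose (0.7311, -2.4630, 2.1958)
step 5: θ'=2.1958 (straight) → pose (-0.1466, -1.2465, 2.1958)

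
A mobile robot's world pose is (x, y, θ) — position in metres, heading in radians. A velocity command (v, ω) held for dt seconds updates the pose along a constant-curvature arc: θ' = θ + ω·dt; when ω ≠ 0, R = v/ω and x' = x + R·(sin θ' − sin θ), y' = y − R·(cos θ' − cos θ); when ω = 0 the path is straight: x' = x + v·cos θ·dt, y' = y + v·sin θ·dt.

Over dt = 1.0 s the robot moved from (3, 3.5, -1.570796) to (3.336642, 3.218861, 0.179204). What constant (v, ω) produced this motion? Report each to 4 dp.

v = 0.5000, ω = 1.7500

Δθ = 0.179204 − -1.570796 = 1.750000
ω = Δθ/dt = 1.750000/1.0 = 1.7500
R = Δx/(sin θ' − sin θ) = 0.2857
v = R·ω = 0.2857·1.7500 = 0.5000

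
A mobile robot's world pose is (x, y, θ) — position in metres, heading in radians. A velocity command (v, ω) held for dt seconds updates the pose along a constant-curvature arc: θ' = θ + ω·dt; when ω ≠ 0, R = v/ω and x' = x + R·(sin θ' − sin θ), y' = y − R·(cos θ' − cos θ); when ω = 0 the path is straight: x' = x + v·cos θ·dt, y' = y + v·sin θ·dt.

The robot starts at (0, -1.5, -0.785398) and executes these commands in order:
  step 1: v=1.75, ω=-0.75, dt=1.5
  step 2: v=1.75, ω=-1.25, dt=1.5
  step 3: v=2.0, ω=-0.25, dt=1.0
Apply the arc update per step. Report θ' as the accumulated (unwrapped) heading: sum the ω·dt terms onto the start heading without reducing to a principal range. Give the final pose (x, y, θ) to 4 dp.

step 1: θ'=-1.9104 (R=-2.3333) → pose (0.5502, -3.9272, -1.9104)
step 2: θ'=-3.7854 (R=-1.4000) → pose (-1.6102, -4.5806, -3.7854)
step 3: θ'=-4.0354 (R=-8.0000) → pose (-3.0440, -3.1936, -4.0354)

(-3.0440, -3.1936, -4.0354)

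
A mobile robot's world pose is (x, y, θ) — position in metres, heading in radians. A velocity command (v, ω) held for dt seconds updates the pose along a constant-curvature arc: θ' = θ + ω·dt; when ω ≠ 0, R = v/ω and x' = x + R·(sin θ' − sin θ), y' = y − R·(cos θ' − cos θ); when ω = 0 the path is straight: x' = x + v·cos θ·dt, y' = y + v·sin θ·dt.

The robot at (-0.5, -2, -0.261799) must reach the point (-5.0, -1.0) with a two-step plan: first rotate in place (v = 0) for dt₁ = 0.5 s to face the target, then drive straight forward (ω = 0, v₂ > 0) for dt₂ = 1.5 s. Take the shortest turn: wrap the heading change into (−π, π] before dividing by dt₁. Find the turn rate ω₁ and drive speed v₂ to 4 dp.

heading to target = atan2(-1−-2, -5−-0.5) = 2.9229
Δθ = wrap(2.9229 − -0.2618) = -3.0985; ω₁ = Δθ/dt₁ = -6.1969
distance = √((-5−-0.5)² + (-1−-2)²) = 4.6098; v₂ = distance/dt₂ = 3.0732

ω₁ = -6.1969, v₂ = 3.0732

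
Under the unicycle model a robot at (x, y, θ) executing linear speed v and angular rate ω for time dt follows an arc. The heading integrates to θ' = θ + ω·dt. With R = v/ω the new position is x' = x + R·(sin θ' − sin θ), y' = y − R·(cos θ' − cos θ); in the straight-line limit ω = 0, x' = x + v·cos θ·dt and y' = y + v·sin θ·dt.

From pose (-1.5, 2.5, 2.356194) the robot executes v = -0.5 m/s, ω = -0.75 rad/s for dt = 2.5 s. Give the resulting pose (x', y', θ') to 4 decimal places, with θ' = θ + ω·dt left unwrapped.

θ' = 2.3562 + -0.75·2.5 = 0.4812
R = v/ω = -0.5/-0.75 = 0.6667
x' = -1.5 + 0.6667·(sin 0.4812 − sin 2.3562) = -1.6628
y' = 2.5 − 0.6667·(cos 0.4812 − cos 2.3562) = 1.4376

(-1.6628, 1.4376, 0.4812)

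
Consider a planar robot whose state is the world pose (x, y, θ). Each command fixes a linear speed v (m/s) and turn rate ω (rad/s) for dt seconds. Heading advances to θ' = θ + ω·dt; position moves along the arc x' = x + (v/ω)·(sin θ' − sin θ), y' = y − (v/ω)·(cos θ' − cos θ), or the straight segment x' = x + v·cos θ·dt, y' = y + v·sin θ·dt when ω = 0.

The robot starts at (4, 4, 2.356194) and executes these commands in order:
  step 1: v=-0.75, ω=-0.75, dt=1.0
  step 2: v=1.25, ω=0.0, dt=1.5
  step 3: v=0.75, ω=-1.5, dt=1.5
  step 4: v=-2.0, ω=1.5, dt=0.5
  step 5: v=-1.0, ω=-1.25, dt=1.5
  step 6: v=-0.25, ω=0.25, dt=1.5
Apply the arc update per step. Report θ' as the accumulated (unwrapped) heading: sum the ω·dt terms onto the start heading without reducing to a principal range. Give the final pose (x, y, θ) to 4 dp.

step 1: θ'=1.6062 (R=1.0000) → pose (4.2923, 3.3283, 1.6062)
step 2: θ'=1.6062 (straight) → pose (4.2259, 5.2021, 1.6062)
step 3: θ'=-0.6438 (R=-0.5000) → pose (5.0257, 5.6197, -0.6438)
step 4: θ'=0.1062 (R=-1.3333) → pose (4.0841, 5.8791, 0.1062)
step 5: θ'=-1.7688 (R=0.8000) → pose (3.2149, 6.8320, -1.7688)
step 6: θ'=-1.3938 (R=-1.0000) → pose (3.2188, 7.2048, -1.3938)

(3.2188, 7.2048, -1.3938)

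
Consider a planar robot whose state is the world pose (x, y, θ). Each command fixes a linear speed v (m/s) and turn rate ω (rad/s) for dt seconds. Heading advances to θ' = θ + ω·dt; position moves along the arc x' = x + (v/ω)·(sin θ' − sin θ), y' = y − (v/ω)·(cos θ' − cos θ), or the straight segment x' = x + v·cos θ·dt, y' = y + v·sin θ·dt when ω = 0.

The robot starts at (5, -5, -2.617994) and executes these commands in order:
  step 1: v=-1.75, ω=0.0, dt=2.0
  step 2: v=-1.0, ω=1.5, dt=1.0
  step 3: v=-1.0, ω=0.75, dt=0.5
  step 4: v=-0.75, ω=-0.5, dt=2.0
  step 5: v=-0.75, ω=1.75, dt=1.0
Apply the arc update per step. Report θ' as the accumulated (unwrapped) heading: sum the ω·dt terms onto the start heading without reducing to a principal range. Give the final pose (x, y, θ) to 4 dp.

step 1: θ'=-2.6180 (straight) → pose (8.0311, -3.2500, -2.6180)
step 2: θ'=-1.1180 (R=-0.6667) → pose (8.2972, -2.3810, -1.1180)
step 3: θ'=-0.7430 (R=-1.3333) → pose (8.0003, -1.9824, -0.7430)
step 4: θ'=-1.7430 (R=1.5000) → pose (7.5372, -0.6207, -1.7430)
step 5: θ'=0.0070 (R=-0.4286) → pose (7.1120, -0.1187, 0.0070)

(7.1120, -0.1187, 0.0070)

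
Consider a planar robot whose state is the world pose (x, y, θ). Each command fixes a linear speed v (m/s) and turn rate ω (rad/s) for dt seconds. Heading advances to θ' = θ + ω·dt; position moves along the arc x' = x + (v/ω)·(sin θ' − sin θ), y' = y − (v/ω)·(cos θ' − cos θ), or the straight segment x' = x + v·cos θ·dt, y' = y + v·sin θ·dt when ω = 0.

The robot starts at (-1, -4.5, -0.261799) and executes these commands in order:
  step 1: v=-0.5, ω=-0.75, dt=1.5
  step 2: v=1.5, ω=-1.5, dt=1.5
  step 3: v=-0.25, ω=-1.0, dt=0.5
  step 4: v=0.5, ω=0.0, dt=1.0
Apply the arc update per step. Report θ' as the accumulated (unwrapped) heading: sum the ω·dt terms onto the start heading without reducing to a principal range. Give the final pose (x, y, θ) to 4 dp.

step 1: θ'=-1.3868 (R=0.6667) → pose (-1.4829, -3.9780, -1.3868)
step 2: θ'=-3.6368 (R=-1.0000) → pose (-2.9412, -5.0409, -3.6368)
step 3: θ'=-4.1368 (R=0.2500) → pose (-2.8503, -5.1247, -4.1368)
step 4: θ'=-4.1368 (straight) → pose (-3.1225, -4.7053, -4.1368)

(-3.1225, -4.7053, -4.1368)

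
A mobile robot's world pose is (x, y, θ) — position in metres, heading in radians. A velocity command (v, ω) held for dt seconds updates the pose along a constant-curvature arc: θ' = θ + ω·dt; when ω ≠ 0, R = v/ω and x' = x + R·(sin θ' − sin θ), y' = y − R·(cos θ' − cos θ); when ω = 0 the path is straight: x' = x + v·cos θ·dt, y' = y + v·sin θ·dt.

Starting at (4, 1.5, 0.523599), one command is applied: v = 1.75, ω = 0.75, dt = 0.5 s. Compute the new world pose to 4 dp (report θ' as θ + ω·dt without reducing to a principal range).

(4.6591, 2.0677, 0.8986)

θ' = 0.5236 + 0.75·0.5 = 0.8986
R = v/ω = 1.75/0.75 = 2.3333
x' = 4 + 2.3333·(sin 0.8986 − sin 0.5236) = 4.6591
y' = 1.5 − 2.3333·(cos 0.8986 − cos 0.5236) = 2.0677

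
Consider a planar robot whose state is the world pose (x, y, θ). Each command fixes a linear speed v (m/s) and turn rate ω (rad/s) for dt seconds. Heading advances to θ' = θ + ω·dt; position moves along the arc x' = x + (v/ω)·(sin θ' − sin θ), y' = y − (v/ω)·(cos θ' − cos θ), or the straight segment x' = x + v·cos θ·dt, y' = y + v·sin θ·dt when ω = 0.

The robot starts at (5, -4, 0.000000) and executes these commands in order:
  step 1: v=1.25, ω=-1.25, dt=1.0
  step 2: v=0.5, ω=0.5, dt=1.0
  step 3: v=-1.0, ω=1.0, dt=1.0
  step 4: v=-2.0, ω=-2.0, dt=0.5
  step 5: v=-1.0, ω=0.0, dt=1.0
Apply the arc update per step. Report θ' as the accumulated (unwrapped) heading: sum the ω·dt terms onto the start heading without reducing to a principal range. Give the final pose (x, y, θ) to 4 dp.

step 1: θ'=-1.2500 (R=-1.0000) → pose (5.9490, -4.6847, -1.2500)
step 2: θ'=-0.7500 (R=1.0000) → pose (6.2163, -5.1010, -0.7500)
step 3: θ'=0.2500 (R=-1.0000) → pose (5.2873, -4.8638, 0.2500)
step 4: θ'=-0.7500 (R=1.0000) → pose (4.3582, -4.6266, -0.7500)
step 5: θ'=-0.7500 (straight) → pose (3.6266, -3.9450, -0.7500)

(3.6266, -3.9450, -0.7500)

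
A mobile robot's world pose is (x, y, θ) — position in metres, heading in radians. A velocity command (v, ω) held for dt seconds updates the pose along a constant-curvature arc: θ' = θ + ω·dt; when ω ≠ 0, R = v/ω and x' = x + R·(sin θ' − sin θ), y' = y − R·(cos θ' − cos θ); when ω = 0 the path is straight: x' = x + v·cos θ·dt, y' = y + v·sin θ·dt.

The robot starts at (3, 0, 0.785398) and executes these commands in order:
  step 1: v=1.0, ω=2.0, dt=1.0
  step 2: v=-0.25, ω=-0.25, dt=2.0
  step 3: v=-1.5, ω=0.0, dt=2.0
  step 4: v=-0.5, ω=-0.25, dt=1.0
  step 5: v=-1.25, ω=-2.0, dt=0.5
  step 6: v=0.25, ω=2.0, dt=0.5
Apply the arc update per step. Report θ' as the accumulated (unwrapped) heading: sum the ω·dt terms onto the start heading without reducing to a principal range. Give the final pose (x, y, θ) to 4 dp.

step 1: θ'=2.7854 (R=0.5000) → pose (2.8208, 0.8222, 2.7854)
step 2: θ'=2.2854 (R=1.0000) → pose (3.2274, 0.5403, 2.2854)
step 3: θ'=2.2854 (straight) → pose (5.1934, -1.7258, 2.2854)
step 4: θ'=2.0354 (R=2.0000) → pose (5.4707, -2.1403, 2.0354)
step 5: θ'=1.0354 (R=0.6250) → pose (5.4495, -2.7392, 1.0354)
step 6: θ'=2.0354 (R=0.1250) → pose (5.4537, -2.6194, 2.0354)

(5.4537, -2.6194, 2.0354)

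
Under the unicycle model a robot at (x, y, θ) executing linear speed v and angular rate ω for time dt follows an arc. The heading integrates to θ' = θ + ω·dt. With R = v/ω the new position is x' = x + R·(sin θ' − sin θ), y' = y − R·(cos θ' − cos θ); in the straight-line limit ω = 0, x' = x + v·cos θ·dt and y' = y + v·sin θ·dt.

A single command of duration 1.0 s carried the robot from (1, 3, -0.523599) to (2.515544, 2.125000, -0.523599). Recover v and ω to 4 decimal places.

v = 1.7500, ω = 0.0000

Δθ = -0.523599 − -0.523599 = 0.000000
ω = Δθ/dt = 0.000000/1.0 = 0.0000
ω = 0 → v = (Δx·cos θ + Δy·sin θ)/dt = 1.7500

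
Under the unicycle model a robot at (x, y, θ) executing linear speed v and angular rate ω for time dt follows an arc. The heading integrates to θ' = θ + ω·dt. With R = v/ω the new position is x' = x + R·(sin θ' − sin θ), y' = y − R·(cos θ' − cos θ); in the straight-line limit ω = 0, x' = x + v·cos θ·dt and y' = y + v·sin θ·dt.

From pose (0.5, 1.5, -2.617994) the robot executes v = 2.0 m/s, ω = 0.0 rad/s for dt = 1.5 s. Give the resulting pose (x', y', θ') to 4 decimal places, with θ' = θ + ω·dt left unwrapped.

θ' = -2.6180 + 0.0·1.5 = -2.6180
ω = 0 → straight: x' = 0.5 + 2.0·cos(-2.6180)·1.5 = -2.0981
y' = 1.5 + 2.0·sin(-2.6180)·1.5 = 0.0000

(-2.0981, 0.0000, -2.6180)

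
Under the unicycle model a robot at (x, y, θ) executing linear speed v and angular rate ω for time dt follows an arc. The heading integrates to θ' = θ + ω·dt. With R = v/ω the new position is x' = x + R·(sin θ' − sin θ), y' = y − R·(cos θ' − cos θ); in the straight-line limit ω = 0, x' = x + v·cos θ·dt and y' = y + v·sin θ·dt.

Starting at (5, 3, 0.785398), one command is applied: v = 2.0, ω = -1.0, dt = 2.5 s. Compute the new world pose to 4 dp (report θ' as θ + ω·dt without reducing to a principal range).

θ' = 0.7854 + -1.0·2.5 = -1.7146
R = v/ω = 2.0/-1.0 = -2.0000
x' = 5 + -2.0000·(sin -1.7146 − sin 0.7854) = 8.3936
y' = 3 − -2.0000·(cos -1.7146 − cos 0.7854) = 1.2992

(8.3936, 1.2992, -1.7146)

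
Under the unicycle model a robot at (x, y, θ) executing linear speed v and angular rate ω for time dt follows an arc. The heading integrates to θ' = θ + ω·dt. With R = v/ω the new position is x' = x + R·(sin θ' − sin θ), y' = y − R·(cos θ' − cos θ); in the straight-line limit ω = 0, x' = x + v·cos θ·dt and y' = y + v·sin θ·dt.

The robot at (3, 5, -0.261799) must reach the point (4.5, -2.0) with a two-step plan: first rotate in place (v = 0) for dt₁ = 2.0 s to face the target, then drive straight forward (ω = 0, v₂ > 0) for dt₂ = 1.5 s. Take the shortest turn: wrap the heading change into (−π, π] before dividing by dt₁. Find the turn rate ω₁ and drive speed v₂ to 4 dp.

ω₁ = -0.5490, v₂ = 4.7726

heading to target = atan2(-2−5, 4.5−3) = -1.3597
Δθ = wrap(-1.3597 − -0.2618) = -1.0979; ω₁ = Δθ/dt₁ = -0.5490
distance = √((4.5−3)² + (-2−5)²) = 7.1589; v₂ = distance/dt₂ = 4.7726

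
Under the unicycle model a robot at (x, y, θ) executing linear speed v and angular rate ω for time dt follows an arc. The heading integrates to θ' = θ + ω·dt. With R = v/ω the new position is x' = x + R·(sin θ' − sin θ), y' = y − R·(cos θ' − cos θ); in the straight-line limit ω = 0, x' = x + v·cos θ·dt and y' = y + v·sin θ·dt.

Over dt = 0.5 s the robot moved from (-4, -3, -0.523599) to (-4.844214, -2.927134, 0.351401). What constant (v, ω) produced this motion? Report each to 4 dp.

Δθ = 0.351401 − -0.523599 = 0.875000
ω = Δθ/dt = 0.875000/0.5 = 1.7500
R = Δx/(sin θ' − sin θ) = -1.0000
v = R·ω = -1.0000·1.7500 = -1.7500

v = -1.7500, ω = 1.7500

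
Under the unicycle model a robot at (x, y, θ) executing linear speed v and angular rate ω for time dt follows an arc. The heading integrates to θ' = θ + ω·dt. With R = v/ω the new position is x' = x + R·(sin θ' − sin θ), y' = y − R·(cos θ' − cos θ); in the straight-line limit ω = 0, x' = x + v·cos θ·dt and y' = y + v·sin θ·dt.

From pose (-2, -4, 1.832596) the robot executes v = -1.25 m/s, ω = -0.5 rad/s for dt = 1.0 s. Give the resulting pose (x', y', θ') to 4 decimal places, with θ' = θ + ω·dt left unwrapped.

θ' = 1.8326 + -0.5·1.0 = 1.3326
R = v/ω = -1.25/-0.5 = 2.5000
x' = -2 + 2.5000·(sin 1.3326 − sin 1.8326) = -1.9854
y' = -4 − 2.5000·(cos 1.3326 − cos 1.8326) = -5.2369

(-1.9854, -5.2369, 1.3326)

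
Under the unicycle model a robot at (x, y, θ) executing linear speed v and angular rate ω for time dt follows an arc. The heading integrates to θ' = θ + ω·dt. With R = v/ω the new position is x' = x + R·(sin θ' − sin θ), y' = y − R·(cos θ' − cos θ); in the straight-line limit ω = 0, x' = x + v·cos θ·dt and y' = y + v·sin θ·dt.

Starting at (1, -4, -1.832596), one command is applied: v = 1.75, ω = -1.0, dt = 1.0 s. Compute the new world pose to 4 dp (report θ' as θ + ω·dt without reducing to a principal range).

(-0.1582, -5.2142, -2.8326)

θ' = -1.8326 + -1.0·1.0 = -2.8326
R = v/ω = 1.75/-1.0 = -1.7500
x' = 1 + -1.7500·(sin -2.8326 − sin -1.8326) = -0.1582
y' = -4 − -1.7500·(cos -2.8326 − cos -1.8326) = -5.2142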